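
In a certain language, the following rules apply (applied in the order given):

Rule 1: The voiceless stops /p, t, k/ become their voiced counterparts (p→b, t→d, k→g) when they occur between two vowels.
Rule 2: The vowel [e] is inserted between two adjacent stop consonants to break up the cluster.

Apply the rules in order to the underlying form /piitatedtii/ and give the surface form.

Rule 1 (intervocalic voicing): /t/ is a voiceless stop between vowels /i/ and /a/, so it voices to [d]. /t/ is a voiceless stop between vowels /a/ and /e/, so it voices to [d]. /piitatedtii/ → piidadedtii.
Rule 2 (stop-cluster e-epenthesis): /d/ and /t/ form a stop–stop cluster, so [e] is inserted between them. /piidadedtii/ → piidadedetii.

piidadedetii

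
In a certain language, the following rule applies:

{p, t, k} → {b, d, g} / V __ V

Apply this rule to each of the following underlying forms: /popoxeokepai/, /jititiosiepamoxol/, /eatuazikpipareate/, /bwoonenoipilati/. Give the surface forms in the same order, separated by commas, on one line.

poboxeogebai, jididiosiebamoxol, eaduazikpibareade, bwoonenoibiladi

/popoxeokepai/: /p/ is a voiceless stop between vowels /o/ and /o/, so it voices to [b]. /k/ is a voiceless stop between vowels /o/ and /e/, so it voices to [g]. /p/ is a voiceless stop between vowels /e/ and /a/, so it voices to [b]. → [poboxeogebai].
/jititiosiepamoxol/: /t/ is a voiceless stop between vowels /i/ and /i/, so it voices to [d]. /t/ is a voiceless stop between vowels /i/ and /i/, so it voices to [d]. /p/ is a voiceless stop between vowels /e/ and /a/, so it voices to [b]. → [jididiosiebamoxol].
/eatuazikpipareate/: /t/ is a voiceless stop between vowels /a/ and /u/, so it voices to [d]. /p/ is a voiceless stop between vowels /i/ and /a/, so it voices to [b]. /t/ is a voiceless stop between vowels /a/ and /e/, so it voices to [d]. → [eaduazikpibareade].
/bwoonenoipilati/: /p/ is a voiceless stop between vowels /i/ and /i/, so it voices to [b]. /t/ is a voiceless stop between vowels /a/ and /i/, so it voices to [d]. → [bwoonenoibiladi].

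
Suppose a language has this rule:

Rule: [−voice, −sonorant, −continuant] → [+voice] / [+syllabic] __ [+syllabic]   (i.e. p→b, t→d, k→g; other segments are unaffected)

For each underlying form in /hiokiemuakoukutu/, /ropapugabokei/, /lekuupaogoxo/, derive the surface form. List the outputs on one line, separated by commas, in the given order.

hiogiemuagougudu, robabugabogei, leguubaogoxo

/hiokiemuakoukutu/: /k/ is a voiceless stop between vowels /o/ and /i/, so it voices to [g]. /k/ is a voiceless stop between vowels /a/ and /o/, so it voices to [g]. /k/ is a voiceless stop between vowels /u/ and /u/, so it voices to [g]. /t/ is a voiceless stop between vowels /u/ and /u/, so it voices to [d]. → [hiogiemuagougudu].
/ropapugabokei/: /p/ is a voiceless stop between vowels /o/ and /a/, so it voices to [b]. /p/ is a voiceless stop between vowels /a/ and /u/, so it voices to [b]. /k/ is a voiceless stop between vowels /o/ and /e/, so it voices to [g]. → [robabugabogei].
/lekuupaogoxo/: /k/ is a voiceless stop between vowels /e/ and /u/, so it voices to [g]. /p/ is a voiceless stop between vowels /u/ and /a/, so it voices to [b]. → [leguubaogoxo].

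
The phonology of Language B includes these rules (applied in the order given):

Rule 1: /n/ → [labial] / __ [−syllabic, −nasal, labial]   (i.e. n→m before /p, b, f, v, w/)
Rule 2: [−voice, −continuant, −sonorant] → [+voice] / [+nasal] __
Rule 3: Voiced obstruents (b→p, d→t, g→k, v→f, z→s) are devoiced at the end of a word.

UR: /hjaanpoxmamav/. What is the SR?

Rule 1 (nasal place assimilation): /n/ precedes the labial consonant /p/, so it assimilates in place to [m]. /hjaanpoxmamav/ → hjaampoxmamav.
Rule 2 (post-nasal voicing): /p/ is a voiceless stop immediately after the nasal /m/, so it voices to [b]. /hjaampoxmamav/ → hjaamboxmamav.
Rule 3 (final devoicing): /v/ is a voiced obstruent in word-final position, so it devoices to [f]. /hjaamboxmamav/ → hjaamboxmamaf.

hjaamboxmamaf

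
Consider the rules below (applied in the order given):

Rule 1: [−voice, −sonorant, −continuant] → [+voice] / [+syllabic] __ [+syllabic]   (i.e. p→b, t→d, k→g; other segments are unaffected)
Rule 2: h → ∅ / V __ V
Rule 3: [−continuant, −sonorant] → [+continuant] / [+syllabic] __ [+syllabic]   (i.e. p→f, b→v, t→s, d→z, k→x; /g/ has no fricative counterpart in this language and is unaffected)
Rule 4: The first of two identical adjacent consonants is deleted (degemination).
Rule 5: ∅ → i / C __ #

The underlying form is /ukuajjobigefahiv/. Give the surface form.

Rule 1 (intervocalic voicing): /k/ is a voiceless stop between vowels /u/ and /u/, so it voices to [g]. /ukuajjobigefahiv/ → uguajjobigefahiv.
Rule 2 (intervocalic h-deletion): /h/ occurs between vowels /a/ and /i/, so it deletes. /uguajjobigefahiv/ → uguajjobigefaiv.
Rule 3 (intervocalic spirantization): /b/ is a stop between vowels /o/ and /i/, so it spirantizes to the fricative [v]. /uguajjobigefaiv/ → uguajjovigefaiv.
Rule 4 (degemination): /jj/ is a geminate; the first /j/ deletes. /uguajjovigefaiv/ → uguajovigefaiv.
Rule 5 (final i-epenthesis): the form ends in the consonant /v/, so [i] is inserted word-finally. /uguajovigefaiv/ → uguajovigefaivi.

uguajovigefaivi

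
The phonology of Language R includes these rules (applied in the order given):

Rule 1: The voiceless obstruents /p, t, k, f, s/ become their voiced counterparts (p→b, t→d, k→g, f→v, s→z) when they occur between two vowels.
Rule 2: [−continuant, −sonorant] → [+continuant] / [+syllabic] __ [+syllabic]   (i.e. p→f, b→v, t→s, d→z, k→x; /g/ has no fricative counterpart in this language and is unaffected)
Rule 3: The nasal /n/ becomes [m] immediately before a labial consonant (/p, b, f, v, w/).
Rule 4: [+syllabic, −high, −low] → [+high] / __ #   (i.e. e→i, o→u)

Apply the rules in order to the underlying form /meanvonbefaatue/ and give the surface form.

Rule 1 (intervocalic voicing): /f/ is a voiceless obstruent between vowels /e/ and /a/, so it voices to [v]. /t/ is a voiceless obstruent between vowels /a/ and /u/, so it voices to [d]. /meanvonbefaatue/ → meanvonbevaadue.
Rule 2 (intervocalic spirantization): /d/ is a stop between vowels /a/ and /u/, so it spirantizes to the fricative [z]. /meanvonbevaadue/ → meanvonbevaazue.
Rule 3 (nasal place assimilation): /n/ precedes the labial consonant /v/, so it assimilates in place to [m]. /n/ precedes the labial consonant /b/, so it assimilates in place to [m]. /meanvonbevaazue/ → meamvombevaazue.
Rule 4 (final vowel raising): /e/ is a mid vowel in word-final position, so it raises to [i]. /meamvombevaazue/ → meamvombevaazui.

meamvombevaazui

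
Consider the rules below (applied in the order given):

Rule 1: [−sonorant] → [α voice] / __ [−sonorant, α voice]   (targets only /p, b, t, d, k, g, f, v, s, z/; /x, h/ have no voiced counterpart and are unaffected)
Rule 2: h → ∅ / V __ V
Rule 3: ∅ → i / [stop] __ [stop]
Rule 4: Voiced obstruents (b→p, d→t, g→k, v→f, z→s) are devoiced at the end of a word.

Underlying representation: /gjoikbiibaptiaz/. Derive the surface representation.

Rule 1 (regressive voicing assimilation): /k/ precedes the voiced obstruent /b/, so it voices to [g] by assimilation. /gjoikbiibaptiaz/ → gjoigbiibaptiaz.
Rule 2 (intervocalic h-deletion): no segment meets the environment; /gjoigbiibaptiaz/ is unchanged.
Rule 3 (stop-cluster i-epenthesis): /g/ and /b/ form a stop–stop cluster, so [i] is inserted between them. /p/ and /t/ form a stop–stop cluster, so [i] is inserted between them. /gjoigbiibaptiaz/ → gjoigibiibapitiaz.
Rule 4 (final devoicing): /z/ is a voiced obstruent in word-final position, so it devoices to [s]. /gjoigibiibapitiaz/ → gjoigibiibapitias.

gjoigibiibapitias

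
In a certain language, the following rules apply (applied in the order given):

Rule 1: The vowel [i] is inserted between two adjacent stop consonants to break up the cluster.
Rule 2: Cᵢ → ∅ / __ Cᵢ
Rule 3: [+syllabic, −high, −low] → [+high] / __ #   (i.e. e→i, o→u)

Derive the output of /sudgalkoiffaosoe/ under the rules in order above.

Rule 1 (stop-cluster i-epenthesis): /d/ and /g/ form a stop–stop cluster, so [i] is inserted between them. /sudgalkoiffaosoe/ → sudigalkoiffaosoe.
Rule 2 (degemination): /ff/ is a geminate; the first /f/ deletes. /sudigalkoiffaosoe/ → sudigalkoifaosoe.
Rule 3 (final vowel raising): /e/ is a mid vowel in word-final position, so it raises to [i]. /sudigalkoifaosoe/ → sudigalkoifaosoi.

sudigalkoifaosoi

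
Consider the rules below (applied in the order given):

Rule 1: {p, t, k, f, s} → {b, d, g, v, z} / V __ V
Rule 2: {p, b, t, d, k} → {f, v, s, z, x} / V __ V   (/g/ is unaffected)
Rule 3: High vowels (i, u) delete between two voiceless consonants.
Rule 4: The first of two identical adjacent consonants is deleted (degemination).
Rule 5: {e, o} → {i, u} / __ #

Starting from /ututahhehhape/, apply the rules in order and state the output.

uzuzahehavi

Rule 1 (intervocalic voicing): /t/ is a voiceless obstruent between vowels /u/ and /u/, so it voices to [d]. /t/ is a voiceless obstruent between vowels /u/ and /a/, so it voices to [d]. /p/ is a voiceless obstruent between vowels /a/ and /e/, so it voices to [b]. /ututahhehhape/ → ududahhehhabe.
Rule 2 (intervocalic spirantization): /d/ is a stop between vowels /u/ and /u/, so it spirantizes to the fricative [z]. /d/ is a stop between vowels /u/ and /a/, so it spirantizes to the fricative [z]. /b/ is a stop between vowels /a/ and /e/, so it spirantizes to the fricative [v]. /ududahhehhabe/ → uzuzahhehhave.
Rule 3 (high vowel syncope): no segment meets the environment; /uzuzahhehhave/ is unchanged.
Rule 4 (degemination): /hh/ is a geminate; the first /h/ deletes. /hh/ is a geminate; the first /h/ deletes. /uzuzahhehhave/ → uzuzahehave.
Rule 5 (final vowel raising): /e/ is a mid vowel in word-final position, so it raises to [i]. /uzuzahehave/ → uzuzahehavi.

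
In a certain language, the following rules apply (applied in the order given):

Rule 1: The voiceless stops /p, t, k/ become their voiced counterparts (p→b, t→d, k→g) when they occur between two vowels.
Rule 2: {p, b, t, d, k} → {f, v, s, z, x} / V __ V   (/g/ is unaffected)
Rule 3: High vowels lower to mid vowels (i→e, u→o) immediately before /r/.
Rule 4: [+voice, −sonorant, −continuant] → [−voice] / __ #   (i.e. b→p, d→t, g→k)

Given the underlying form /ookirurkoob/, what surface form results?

Rule 1 (intervocalic voicing): /k/ is a voiceless stop between vowels /o/ and /i/, so it voices to [g]. /ookirurkoob/ → oogirurkoob.
Rule 2 (intervocalic spirantization): no segment meets the environment; /oogirurkoob/ is unchanged.
Rule 3 (pre-rhotic lowering): /i/ is a high vowel immediately before /r/, so it lowers to [e]. /u/ is a high vowel immediately before /r/, so it lowers to [o]. /oogirurkoob/ → oogerorkoob.
Rule 4 (final devoicing): /b/ is a voiced stop in word-final position, so it devoices to [p]. /oogerorkoob/ → oogerorkoop.

oogerorkoop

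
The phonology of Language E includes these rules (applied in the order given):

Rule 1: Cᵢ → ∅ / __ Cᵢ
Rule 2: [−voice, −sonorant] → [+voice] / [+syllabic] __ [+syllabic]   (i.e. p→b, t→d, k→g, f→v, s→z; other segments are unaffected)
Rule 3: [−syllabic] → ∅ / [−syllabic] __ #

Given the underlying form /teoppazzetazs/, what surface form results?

teobazedaz

Rule 1 (degemination): /pp/ is a geminate; the first /p/ deletes. /zz/ is a geminate; the first /z/ deletes. /teoppazzetazs/ → teopazetazs.
Rule 2 (intervocalic voicing): /p/ is a voiceless obstruent between vowels /o/ and /a/, so it voices to [b]. /t/ is a voiceless obstruent between vowels /e/ and /a/, so it voices to [d]. /teopazetazs/ → teobazedazs.
Rule 3 (final cluster simplification): /s/ is the second consonant of a word-final cluster /zs/, so it deletes. /teobazedazs/ → teobazedaz.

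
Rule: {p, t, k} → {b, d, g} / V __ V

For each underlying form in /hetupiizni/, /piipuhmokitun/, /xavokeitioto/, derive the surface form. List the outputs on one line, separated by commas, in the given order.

/hetupiizni/: /t/ is a voiceless stop between vowels /e/ and /u/, so it voices to [d]. /p/ is a voiceless stop between vowels /u/ and /i/, so it voices to [b]. → [hedubiizni].
/piipuhmokitun/: /p/ is a voiceless stop between vowels /i/ and /u/, so it voices to [b]. /k/ is a voiceless stop between vowels /o/ and /i/, so it voices to [g]. /t/ is a voiceless stop between vowels /i/ and /u/, so it voices to [d]. → [piibuhmogidun].
/xavokeitioto/: /k/ is a voiceless stop between vowels /o/ and /e/, so it voices to [g]. /t/ is a voiceless stop between vowels /i/ and /i/, so it voices to [d]. /t/ is a voiceless stop between vowels /o/ and /o/, so it voices to [d]. → [xavogeidiodo].

hedubiizni, piibuhmogidun, xavogeidiodo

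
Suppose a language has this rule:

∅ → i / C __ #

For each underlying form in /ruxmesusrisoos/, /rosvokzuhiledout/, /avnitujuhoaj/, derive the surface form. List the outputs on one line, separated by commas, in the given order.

/ruxmesusrisoos/: the form ends in the consonant /s/, so [i] is inserted word-finally. → [ruxmesusrisoosi].
/rosvokzuhiledout/: the form ends in the consonant /t/, so [i] is inserted word-finally. → [rosvokzuhiledouti].
/avnitujuhoaj/: the form ends in the consonant /j/, so [i] is inserted word-finally. → [avnitujuhoaji].

ruxmesusrisoosi, rosvokzuhiledouti, avnitujuhoaji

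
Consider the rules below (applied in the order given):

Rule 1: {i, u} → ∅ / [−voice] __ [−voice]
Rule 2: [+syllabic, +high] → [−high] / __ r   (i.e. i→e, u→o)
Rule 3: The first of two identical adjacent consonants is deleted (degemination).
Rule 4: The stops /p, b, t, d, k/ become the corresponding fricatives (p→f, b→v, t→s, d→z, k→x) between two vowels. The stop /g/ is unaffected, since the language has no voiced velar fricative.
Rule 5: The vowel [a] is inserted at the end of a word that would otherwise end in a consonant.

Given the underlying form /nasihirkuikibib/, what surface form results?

Rule 1 (high vowel syncope): /i/ is a high vowel flanked by voiceless consonants /s/ and /h/, so it deletes. /nasihirkuikibib/ → nashirkuikibib.
Rule 2 (pre-rhotic lowering): /i/ is a high vowel immediately before /r/, so it lowers to [e]. /nashirkuikibib/ → nasherkuikibib.
Rule 3 (degemination): no segment meets the environment; /nasherkuikibib/ is unchanged.
Rule 4 (intervocalic spirantization): /k/ is a stop between vowels /i/ and /i/, so it spirantizes to the fricative [x]. /b/ is a stop between vowels /i/ and /i/, so it spirantizes to the fricative [v]. /nasherkuikibib/ → nasherkuixivib.
Rule 5 (final a-epenthesis): the form ends in the consonant /b/, so [a] is inserted word-finally. /nasherkuixivib/ → nasherkuixiviba.

nasherkuixiviba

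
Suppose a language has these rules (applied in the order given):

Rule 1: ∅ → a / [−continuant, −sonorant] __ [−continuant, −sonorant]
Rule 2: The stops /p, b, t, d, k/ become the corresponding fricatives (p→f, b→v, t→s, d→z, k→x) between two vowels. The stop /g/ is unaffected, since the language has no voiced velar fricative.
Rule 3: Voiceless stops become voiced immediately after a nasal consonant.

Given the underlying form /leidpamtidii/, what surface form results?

leizafamdizii

Rule 1 (stop-cluster a-epenthesis): /d/ and /p/ form a stop–stop cluster, so [a] is inserted between them. /leidpamtidii/ → leidapamtidii.
Rule 2 (intervocalic spirantization): /d/ is a stop between vowels /i/ and /a/, so it spirantizes to the fricative [z]. /p/ is a stop between vowels /a/ and /a/, so it spirantizes to the fricative [f]. /d/ is a stop between vowels /i/ and /i/, so it spirantizes to the fricative [z]. /leidapamtidii/ → leizafamtizii.
Rule 3 (post-nasal voicing): /t/ is a voiceless stop immediately after the nasal /m/, so it voices to [d]. /leizafamtizii/ → leizafamdizii.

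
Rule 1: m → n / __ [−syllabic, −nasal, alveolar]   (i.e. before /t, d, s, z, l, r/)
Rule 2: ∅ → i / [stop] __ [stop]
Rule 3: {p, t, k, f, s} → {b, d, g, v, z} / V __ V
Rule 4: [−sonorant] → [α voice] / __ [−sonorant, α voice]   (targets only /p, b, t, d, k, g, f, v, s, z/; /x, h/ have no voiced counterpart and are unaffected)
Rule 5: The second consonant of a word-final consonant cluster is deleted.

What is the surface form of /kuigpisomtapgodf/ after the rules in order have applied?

kuigibizontabigot

Rule 1 (nasal place assimilation): /m/ precedes the alveolar consonant /t/, so it assimilates in place to [n]. /kuigpisomtapgodf/ → kuigpisontapgodf.
Rule 2 (stop-cluster i-epenthesis): /g/ and /p/ form a stop–stop cluster, so [i] is inserted between them. /p/ and /g/ form a stop–stop cluster, so [i] is inserted between them. /kuigpisontapgodf/ → kuigipisontapigodf.
Rule 3 (intervocalic voicing): /p/ is a voiceless obstruent between vowels /i/ and /i/, so it voices to [b]. /s/ is a voiceless obstruent between vowels /i/ and /o/, so it voices to [z]. /p/ is a voiceless obstruent between vowels /a/ and /i/, so it voices to [b]. /kuigipisontapigodf/ → kuigibizontabigodf.
Rule 4 (regressive voicing assimilation): /d/ precedes the voiceless obstruent /f/, so it devoices to [t] by assimilation. /kuigibizontabigodf/ → kuigibizontabigotf.
Rule 5 (final cluster simplification): /f/ is the second consonant of a word-final cluster /tf/, so it deletes. /kuigibizontabigotf/ → kuigibizontabigot.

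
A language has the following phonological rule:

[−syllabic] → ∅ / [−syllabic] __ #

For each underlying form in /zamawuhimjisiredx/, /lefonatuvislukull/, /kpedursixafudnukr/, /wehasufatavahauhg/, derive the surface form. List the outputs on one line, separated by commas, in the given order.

zamawuhimjisired, lefonatuvislukul, kpedursixafudnuk, wehasufatavahauh

/zamawuhimjisiredx/: /x/ is the second consonant of a word-final cluster /dx/, so it deletes. → [zamawuhimjisired].
/lefonatuvislukull/: /l/ is the second consonant of a word-final cluster /ll/, so it deletes. → [lefonatuvislukul].
/kpedursixafudnukr/: /r/ is the second consonant of a word-final cluster /kr/, so it deletes. → [kpedursixafudnuk].
/wehasufatavahauhg/: /g/ is the second consonant of a word-final cluster /hg/, so it deletes. → [wehasufatavahauh].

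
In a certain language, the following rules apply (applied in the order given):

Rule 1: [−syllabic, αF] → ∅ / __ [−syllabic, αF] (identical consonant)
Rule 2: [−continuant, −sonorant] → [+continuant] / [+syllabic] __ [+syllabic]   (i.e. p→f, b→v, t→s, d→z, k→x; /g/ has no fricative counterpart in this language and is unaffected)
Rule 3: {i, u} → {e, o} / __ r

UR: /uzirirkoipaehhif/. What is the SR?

uzererkoifaehif

Rule 1 (degemination): /hh/ is a geminate; the first /h/ deletes. /uzirirkoipaehhif/ → uzirirkoipaehif.
Rule 2 (intervocalic spirantization): /p/ is a stop between vowels /i/ and /a/, so it spirantizes to the fricative [f]. /uzirirkoipaehif/ → uzirirkoifaehif.
Rule 3 (pre-rhotic lowering): /i/ is a high vowel immediately before /r/, so it lowers to [e]. /i/ is a high vowel immediately before /r/, so it lowers to [e]. /uzirirkoifaehif/ → uzererkoifaehif.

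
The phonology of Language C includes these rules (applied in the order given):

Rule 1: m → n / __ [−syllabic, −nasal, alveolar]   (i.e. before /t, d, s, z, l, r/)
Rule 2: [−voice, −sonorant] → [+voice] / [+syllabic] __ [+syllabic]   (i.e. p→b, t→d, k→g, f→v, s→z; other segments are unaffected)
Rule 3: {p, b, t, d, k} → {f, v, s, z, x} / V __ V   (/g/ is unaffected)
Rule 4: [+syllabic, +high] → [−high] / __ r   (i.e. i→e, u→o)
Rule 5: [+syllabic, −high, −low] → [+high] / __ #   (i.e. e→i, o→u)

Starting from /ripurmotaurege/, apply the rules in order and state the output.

Rule 1 (nasal place assimilation): no segment meets the environment; /ripurmotaurege/ is unchanged.
Rule 2 (intervocalic voicing): /p/ is a voiceless obstruent between vowels /i/ and /u/, so it voices to [b]. /t/ is a voiceless obstruent between vowels /o/ and /a/, so it voices to [d]. /ripurmotaurege/ → riburmodaurege.
Rule 3 (intervocalic spirantization): /b/ is a stop between vowels /i/ and /u/, so it spirantizes to the fricative [v]. /d/ is a stop between vowels /o/ and /a/, so it spirantizes to the fricative [z]. /riburmodaurege/ → rivurmozaurege.
Rule 4 (pre-rhotic lowering): /u/ is a high vowel immediately before /r/, so it lowers to [o]. /u/ is a high vowel immediately before /r/, so it lowers to [o]. /rivurmozaurege/ → rivormozaorege.
Rule 5 (final vowel raising): /e/ is a mid vowel in word-final position, so it raises to [i]. /rivormozaorege/ → rivormozaoregi.

rivormozaoregi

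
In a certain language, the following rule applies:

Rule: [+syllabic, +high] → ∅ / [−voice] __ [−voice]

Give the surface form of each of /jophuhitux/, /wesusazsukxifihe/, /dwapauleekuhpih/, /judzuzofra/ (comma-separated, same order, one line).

/jophuhitux/: /u/ is a high vowel flanked by voiceless consonants /h/ and /h/, so it deletes. /i/ is a high vowel flanked by voiceless consonants /h/ and /t/, so it deletes. /u/ is a high vowel flanked by voiceless consonants /t/ and /x/, so it deletes. → [jophhtx].
/wesusazsukxifihe/: /u/ is a high vowel flanked by voiceless consonants /s/ and /s/, so it deletes. /u/ is a high vowel flanked by voiceless consonants /s/ and /k/, so it deletes. /i/ is a high vowel flanked by voiceless consonants /x/ and /f/, so it deletes. /i/ is a high vowel flanked by voiceless consonants /f/ and /h/, so it deletes. → [wessazskxfhe].
/dwapauleekuhpih/: /u/ is a high vowel flanked by voiceless consonants /k/ and /h/, so it deletes. /i/ is a high vowel flanked by voiceless consonants /p/ and /h/, so it deletes. → [dwapauleekhph].
/judzuzofra/: the rule's environment is not met; surfaces unchanged as [judzuzofra].

jophhtx, wessazskxfhe, dwapauleekhph, judzuzofra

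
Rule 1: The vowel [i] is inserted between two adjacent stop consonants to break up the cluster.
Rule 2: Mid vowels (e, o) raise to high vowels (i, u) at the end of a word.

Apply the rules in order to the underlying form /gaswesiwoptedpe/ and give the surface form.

Rule 1 (stop-cluster i-epenthesis): /p/ and /t/ form a stop–stop cluster, so [i] is inserted between them. /d/ and /p/ form a stop–stop cluster, so [i] is inserted between them. /gaswesiwoptedpe/ → gaswesiwopitedipe.
Rule 2 (final vowel raising): /e/ is a mid vowel in word-final position, so it raises to [i]. /gaswesiwopitedipe/ → gaswesiwopitedipi.

gaswesiwopitedipi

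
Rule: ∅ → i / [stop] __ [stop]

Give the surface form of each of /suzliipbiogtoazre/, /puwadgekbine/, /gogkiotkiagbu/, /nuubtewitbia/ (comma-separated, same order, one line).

suzliipibiogitoazre, puwadigekibine, gogikiotikiagibu, nuubitewitibia

/suzliipbiogtoazre/: /p/ and /b/ form a stop–stop cluster, so [i] is inserted between them. /g/ and /t/ form a stop–stop cluster, so [i] is inserted between them. → [suzliipibiogitoazre].
/puwadgekbine/: /d/ and /g/ form a stop–stop cluster, so [i] is inserted between them. /k/ and /b/ form a stop–stop cluster, so [i] is inserted between them. → [puwadigekibine].
/gogkiotkiagbu/: /g/ and /k/ form a stop–stop cluster, so [i] is inserted between them. /t/ and /k/ form a stop–stop cluster, so [i] is inserted between them. /g/ and /b/ form a stop–stop cluster, so [i] is inserted between them. → [gogikiotikiagibu].
/nuubtewitbia/: /b/ and /t/ form a stop–stop cluster, so [i] is inserted between them. /t/ and /b/ form a stop–stop cluster, so [i] is inserted between them. → [nuubitewitibia].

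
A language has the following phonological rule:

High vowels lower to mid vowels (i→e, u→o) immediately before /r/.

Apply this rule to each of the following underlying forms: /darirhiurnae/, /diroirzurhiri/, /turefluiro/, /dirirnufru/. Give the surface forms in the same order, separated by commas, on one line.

/darirhiurnae/: /i/ is a high vowel immediately before /r/, so it lowers to [e]. /u/ is a high vowel immediately before /r/, so it lowers to [o]. → [darerhiornae].
/diroirzurhiri/: /i/ is a high vowel immediately before /r/, so it lowers to [e]. /i/ is a high vowel immediately before /r/, so it lowers to [e]. /u/ is a high vowel immediately before /r/, so it lowers to [o]. /i/ is a high vowel immediately before /r/, so it lowers to [e]. → [deroerzorheri].
/turefluiro/: /u/ is a high vowel immediately before /r/, so it lowers to [o]. /i/ is a high vowel immediately before /r/, so it lowers to [e]. → [torefluero].
/dirirnufru/: /i/ is a high vowel immediately before /r/, so it lowers to [e]. /i/ is a high vowel immediately before /r/, so it lowers to [e]. → [derernufru].

darerhiornae, deroerzorheri, torefluero, derernufru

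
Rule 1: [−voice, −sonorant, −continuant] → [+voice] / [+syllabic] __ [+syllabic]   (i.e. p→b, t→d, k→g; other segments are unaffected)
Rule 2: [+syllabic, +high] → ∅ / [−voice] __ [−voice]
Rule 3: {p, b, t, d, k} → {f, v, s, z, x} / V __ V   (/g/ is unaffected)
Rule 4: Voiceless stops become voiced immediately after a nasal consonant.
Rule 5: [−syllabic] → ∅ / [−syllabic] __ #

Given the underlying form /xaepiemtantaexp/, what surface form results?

xaeviemdandaex

Rule 1 (intervocalic voicing): /p/ is a voiceless stop between vowels /e/ and /i/, so it voices to [b]. /xaepiemtantaexp/ → xaebiemtantaexp.
Rule 2 (high vowel syncope): no segment meets the environment; /xaebiemtantaexp/ is unchanged.
Rule 3 (intervocalic spirantization): /b/ is a stop between vowels /e/ and /i/, so it spirantizes to the fricative [v]. /xaebiemtantaexp/ → xaeviemtantaexp.
Rule 4 (post-nasal voicing): /t/ is a voiceless stop immediately after the nasal /m/, so it voices to [d]. /t/ is a voiceless stop immediately after the nasal /n/, so it voices to [d]. /xaeviemtantaexp/ → xaeviemdandaexp.
Rule 5 (final cluster simplification): /p/ is the second consonant of a word-final cluster /xp/, so it deletes. /xaeviemdandaexp/ → xaeviemdandaex.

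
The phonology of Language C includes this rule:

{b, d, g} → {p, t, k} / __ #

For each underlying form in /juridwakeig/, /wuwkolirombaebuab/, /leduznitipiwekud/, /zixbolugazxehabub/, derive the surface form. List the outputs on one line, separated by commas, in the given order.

/juridwakeig/: /g/ is a voiced stop in word-final position, so it devoices to [k]. → [juridwakeik].
/wuwkolirombaebuab/: /b/ is a voiced stop in word-final position, so it devoices to [p]. → [wuwkolirombaebuap].
/leduznitipiwekud/: /d/ is a voiced stop in word-final position, so it devoices to [t]. → [leduznitipiwekut].
/zixbolugazxehabub/: /b/ is a voiced stop in word-final position, so it devoices to [p]. → [zixbolugazxehabup].

juridwakeik, wuwkolirombaebuap, leduznitipiwekut, zixbolugazxehabup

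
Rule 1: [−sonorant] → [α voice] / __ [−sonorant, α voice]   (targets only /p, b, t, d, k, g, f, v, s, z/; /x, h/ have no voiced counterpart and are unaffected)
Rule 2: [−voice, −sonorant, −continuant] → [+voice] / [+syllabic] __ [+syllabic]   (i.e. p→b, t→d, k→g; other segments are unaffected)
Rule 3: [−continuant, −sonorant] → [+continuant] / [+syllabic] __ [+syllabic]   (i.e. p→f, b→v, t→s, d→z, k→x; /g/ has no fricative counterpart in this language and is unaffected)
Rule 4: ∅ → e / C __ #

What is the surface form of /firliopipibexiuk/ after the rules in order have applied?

Rule 1 (regressive voicing assimilation): no segment meets the environment; /firliopipibexiuk/ is unchanged.
Rule 2 (intervocalic voicing): /p/ is a voiceless stop between vowels /o/ and /i/, so it voices to [b]. /p/ is a voiceless stop between vowels /i/ and /i/, so it voices to [b]. /firliopipibexiuk/ → firliobibibexiuk.
Rule 3 (intervocalic spirantization): /b/ is a stop between vowels /o/ and /i/, so it spirantizes to the fricative [v]. /b/ is a stop between vowels /i/ and /i/, so it spirantizes to the fricative [v]. /b/ is a stop between vowels /i/ and /e/, so it spirantizes to the fricative [v]. /firliobibibexiuk/ → firliovivivexiuk.
Rule 4 (final e-epenthesis): the form ends in the consonant /k/, so [e] is inserted word-finally. /firliovivivexiuk/ → firliovivivexiuke.

firliovivivexiuke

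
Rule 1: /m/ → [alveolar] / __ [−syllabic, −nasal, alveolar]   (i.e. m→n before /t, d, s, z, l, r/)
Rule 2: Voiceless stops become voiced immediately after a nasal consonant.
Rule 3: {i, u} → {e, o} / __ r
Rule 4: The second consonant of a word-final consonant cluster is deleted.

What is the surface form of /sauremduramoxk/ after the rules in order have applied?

Rule 1 (nasal place assimilation): /m/ precedes the alveolar consonant /d/, so it assimilates in place to [n]. /sauremduramoxk/ → saurenduramoxk.
Rule 2 (post-nasal voicing): no segment meets the environment; /saurenduramoxk/ is unchanged.
Rule 3 (pre-rhotic lowering): /u/ is a high vowel immediately before /r/, so it lowers to [o]. /u/ is a high vowel immediately before /r/, so it lowers to [o]. /saurenduramoxk/ → saorendoramoxk.
Rule 4 (final cluster simplification): /k/ is the second consonant of a word-final cluster /xk/, so it deletes. /saorendoramoxk/ → saorendoramox.

saorendoramox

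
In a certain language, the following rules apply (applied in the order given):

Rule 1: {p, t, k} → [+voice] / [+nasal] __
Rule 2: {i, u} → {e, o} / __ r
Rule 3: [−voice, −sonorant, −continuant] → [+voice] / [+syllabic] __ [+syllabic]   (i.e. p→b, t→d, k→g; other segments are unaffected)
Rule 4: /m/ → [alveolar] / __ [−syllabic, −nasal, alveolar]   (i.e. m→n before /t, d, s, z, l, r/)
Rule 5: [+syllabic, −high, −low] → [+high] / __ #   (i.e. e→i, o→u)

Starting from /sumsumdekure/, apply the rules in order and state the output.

sunsundegori

Rule 1 (post-nasal voicing): no segment meets the environment; /sumsumdekure/ is unchanged.
Rule 2 (pre-rhotic lowering): /u/ is a high vowel immediately before /r/, so it lowers to [o]. /sumsumdekure/ → sumsumdekore.
Rule 3 (intervocalic voicing): /k/ is a voiceless stop between vowels /e/ and /o/, so it voices to [g]. /sumsumdekore/ → sumsumdegore.
Rule 4 (nasal place assimilation): /m/ precedes the alveolar consonant /s/, so it assimilates in place to [n]. /m/ precedes the alveolar consonant /d/, so it assimilates in place to [n]. /sumsumdegore/ → sunsundegore.
Rule 5 (final vowel raising): /e/ is a mid vowel in word-final position, so it raises to [i]. /sunsundegore/ → sunsundegori.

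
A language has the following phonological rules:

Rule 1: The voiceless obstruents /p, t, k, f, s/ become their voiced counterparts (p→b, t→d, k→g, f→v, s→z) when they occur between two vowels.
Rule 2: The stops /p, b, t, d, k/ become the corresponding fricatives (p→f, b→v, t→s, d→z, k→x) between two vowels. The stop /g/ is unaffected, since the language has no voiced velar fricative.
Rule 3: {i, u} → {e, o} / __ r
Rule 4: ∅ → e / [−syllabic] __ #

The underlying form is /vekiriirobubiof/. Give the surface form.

vegerierovuviofe

Rule 1 (intervocalic voicing): /k/ is a voiceless obstruent between vowels /e/ and /i/, so it voices to [g]. /vekiriirobubiof/ → vegiriirobubiof.
Rule 2 (intervocalic spirantization): /b/ is a stop between vowels /o/ and /u/, so it spirantizes to the fricative [v]. /b/ is a stop between vowels /u/ and /i/, so it spirantizes to the fricative [v]. /vegiriirobubiof/ → vegiriirovuviof.
Rule 3 (pre-rhotic lowering): /i/ is a high vowel immediately before /r/, so it lowers to [e]. /i/ is a high vowel immediately before /r/, so it lowers to [e]. /vegiriirovuviof/ → vegerierovuviof.
Rule 4 (final e-epenthesis): the form ends in the consonant /f/, so [e] is inserted word-finally. /vegerierovuviof/ → vegerierovuviofe.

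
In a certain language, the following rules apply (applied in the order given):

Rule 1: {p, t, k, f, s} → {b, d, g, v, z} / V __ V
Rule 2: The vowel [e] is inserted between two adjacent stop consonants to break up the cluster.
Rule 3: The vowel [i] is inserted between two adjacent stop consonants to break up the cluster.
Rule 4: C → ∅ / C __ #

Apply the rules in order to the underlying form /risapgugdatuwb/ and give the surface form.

rizapegugedaduw

Rule 1 (intervocalic voicing): /s/ is a voiceless obstruent between vowels /i/ and /a/, so it voices to [z]. /t/ is a voiceless obstruent between vowels /a/ and /u/, so it voices to [d]. /risapgugdatuwb/ → rizapgugdaduwb.
Rule 2 (stop-cluster e-epenthesis): /p/ and /g/ form a stop–stop cluster, so [e] is inserted between them. /g/ and /d/ form a stop–stop cluster, so [e] is inserted between them. /rizapgugdaduwb/ → rizapegugedaduwb.
Rule 3 (stop-cluster i-epenthesis): no segment meets the environment; /rizapegugedaduwb/ is unchanged.
Rule 4 (final cluster simplification): /b/ is the second consonant of a word-final cluster /wb/, so it deletes. /rizapegugedaduwb/ → rizapegugedaduw.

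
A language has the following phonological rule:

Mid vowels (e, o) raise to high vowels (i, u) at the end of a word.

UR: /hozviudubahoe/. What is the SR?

Scanning /hozviudubahoe/: /o/ at position 2 is not in the conditioning environment; /o/ at position 12 is not in the conditioning environment; /e/ is a mid vowel in word-final position, so it raises to [i].
Result: [hozviudubahoi].

hozviudubahoi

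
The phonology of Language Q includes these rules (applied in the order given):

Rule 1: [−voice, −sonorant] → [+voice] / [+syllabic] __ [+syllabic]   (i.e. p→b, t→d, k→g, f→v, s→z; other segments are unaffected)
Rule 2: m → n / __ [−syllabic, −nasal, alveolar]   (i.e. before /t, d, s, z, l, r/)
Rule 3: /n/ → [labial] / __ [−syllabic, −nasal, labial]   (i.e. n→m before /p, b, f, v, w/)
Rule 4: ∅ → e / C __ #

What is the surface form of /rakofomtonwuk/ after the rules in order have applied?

ragovontomwuke

Rule 1 (intervocalic voicing): /k/ is a voiceless obstruent between vowels /a/ and /o/, so it voices to [g]. /f/ is a voiceless obstruent between vowels /o/ and /o/, so it voices to [v]. /rakofomtonwuk/ → ragovomtonwuk.
Rule 2 (nasal place assimilation): /m/ precedes the alveolar consonant /t/, so it assimilates in place to [n]. /ragovomtonwuk/ → ragovontonwuk.
Rule 3 (nasal place assimilation): /n/ precedes the labial consonant /w/, so it assimilates in place to [m]. /ragovontonwuk/ → ragovontomwuk.
Rule 4 (final e-epenthesis): the form ends in the consonant /k/, so [e] is inserted word-finally. /ragovontomwuk/ → ragovontomwuke.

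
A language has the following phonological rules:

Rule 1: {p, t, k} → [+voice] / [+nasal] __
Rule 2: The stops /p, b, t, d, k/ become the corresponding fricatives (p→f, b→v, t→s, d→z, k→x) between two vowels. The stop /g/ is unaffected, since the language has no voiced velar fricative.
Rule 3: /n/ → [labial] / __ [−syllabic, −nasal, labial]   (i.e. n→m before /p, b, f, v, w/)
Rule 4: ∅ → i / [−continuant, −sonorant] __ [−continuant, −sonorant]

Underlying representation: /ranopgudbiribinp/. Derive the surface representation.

ranopigudibirivimb

Rule 1 (post-nasal voicing): /p/ is a voiceless stop immediately after the nasal /n/, so it voices to [b]. /ranopgudbiribinp/ → ranopgudbiribinb.
Rule 2 (intervocalic spirantization): /b/ is a stop between vowels /i/ and /i/, so it spirantizes to the fricative [v]. /ranopgudbiribinb/ → ranopgudbirivinb.
Rule 3 (nasal place assimilation): /n/ precedes the labial consonant /b/, so it assimilates in place to [m]. /ranopgudbirivinb/ → ranopgudbirivimb.
Rule 4 (stop-cluster i-epenthesis): /p/ and /g/ form a stop–stop cluster, so [i] is inserted between them. /d/ and /b/ form a stop–stop cluster, so [i] is inserted between them. /ranopgudbirivimb/ → ranopigudibirivimb.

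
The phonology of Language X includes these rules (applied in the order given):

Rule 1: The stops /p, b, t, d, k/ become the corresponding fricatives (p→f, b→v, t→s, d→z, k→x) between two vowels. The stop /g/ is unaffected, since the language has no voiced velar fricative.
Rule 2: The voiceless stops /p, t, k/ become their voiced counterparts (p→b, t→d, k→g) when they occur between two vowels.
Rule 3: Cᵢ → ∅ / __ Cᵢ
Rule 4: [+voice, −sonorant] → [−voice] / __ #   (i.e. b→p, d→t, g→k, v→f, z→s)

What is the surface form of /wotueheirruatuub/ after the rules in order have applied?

Rule 1 (intervocalic spirantization): /t/ is a stop between vowels /o/ and /u/, so it spirantizes to the fricative [s]. /t/ is a stop between vowels /a/ and /u/, so it spirantizes to the fricative [s]. /wotueheirruatuub/ → wosueheirruasuub.
Rule 2 (intervocalic voicing): no segment meets the environment; /wosueheirruasuub/ is unchanged.
Rule 3 (degemination): /rr/ is a geminate; the first /r/ deletes. /wosueheirruasuub/ → wosueheiruasuub.
Rule 4 (final devoicing): /b/ is a voiced obstruent in word-final position, so it devoices to [p]. /wosueheiruasuub/ → wosueheiruasuup.

wosueheiruasuup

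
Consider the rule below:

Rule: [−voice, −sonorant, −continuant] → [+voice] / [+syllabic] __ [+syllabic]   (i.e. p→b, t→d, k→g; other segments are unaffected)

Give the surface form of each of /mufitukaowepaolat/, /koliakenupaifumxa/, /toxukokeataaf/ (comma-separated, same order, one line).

/mufitukaowepaolat/: /t/ is a voiceless stop between vowels /i/ and /u/, so it voices to [d]. /k/ is a voiceless stop between vowels /u/ and /a/, so it voices to [g]. /p/ is a voiceless stop between vowels /e/ and /a/, so it voices to [b]. → [mufidugaowebaolat].
/koliakenupaifumxa/: /k/ is a voiceless stop between vowels /a/ and /e/, so it voices to [g]. /p/ is a voiceless stop between vowels /u/ and /a/, so it voices to [b]. → [koliagenubaifumxa].
/toxukokeataaf/: /k/ is a voiceless stop between vowels /u/ and /o/, so it voices to [g]. /k/ is a voiceless stop between vowels /o/ and /e/, so it voices to [g]. /t/ is a voiceless stop between vowels /a/ and /a/, so it voices to [d]. → [toxugogeadaaf].

mufidugaowebaolat, koliagenubaifumxa, toxugogeadaaf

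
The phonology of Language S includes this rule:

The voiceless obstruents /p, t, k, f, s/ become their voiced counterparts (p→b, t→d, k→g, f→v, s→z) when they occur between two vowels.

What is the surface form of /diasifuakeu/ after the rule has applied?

/s/ is a voiceless obstruent between vowels /a/ and /i/, so it voices to [z].
/f/ is a voiceless obstruent between vowels /i/ and /u/, so it voices to [v].
/k/ is a voiceless obstruent between vowels /a/ and /e/, so it voices to [g].
Surface form: [diazivuageu].

diazivuageu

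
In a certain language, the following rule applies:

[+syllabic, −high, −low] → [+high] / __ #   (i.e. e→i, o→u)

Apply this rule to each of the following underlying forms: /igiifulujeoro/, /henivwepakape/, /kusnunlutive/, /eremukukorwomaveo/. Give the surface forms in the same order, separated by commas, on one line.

/igiifulujeoro/: /o/ is a mid vowel in word-final position, so it raises to [u]. → [igiifulujeoru].
/henivwepakape/: /e/ is a mid vowel in word-final position, so it raises to [i]. → [henivwepakapi].
/kusnunlutive/: /e/ is a mid vowel in word-final position, so it raises to [i]. → [kusnunlutivi].
/eremukukorwomaveo/: /o/ is a mid vowel in word-final position, so it raises to [u]. → [eremukukorwomaveu].

igiifulujeoru, henivwepakapi, kusnunlutivi, eremukukorwomaveu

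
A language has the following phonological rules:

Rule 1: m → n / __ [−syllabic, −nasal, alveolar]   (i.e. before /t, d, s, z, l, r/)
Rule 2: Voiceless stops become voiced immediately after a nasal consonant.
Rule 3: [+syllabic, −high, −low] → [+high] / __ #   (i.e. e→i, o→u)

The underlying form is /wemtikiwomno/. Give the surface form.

wendikiwomnu

Rule 1 (nasal place assimilation): /m/ precedes the alveolar consonant /t/, so it assimilates in place to [n]. /wemtikiwomno/ → wentikiwomno.
Rule 2 (post-nasal voicing): /t/ is a voiceless stop immediately after the nasal /n/, so it voices to [d]. /wentikiwomno/ → wendikiwomno.
Rule 3 (final vowel raising): /o/ is a mid vowel in word-final position, so it raises to [u]. /wendikiwomno/ → wendikiwomnu.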